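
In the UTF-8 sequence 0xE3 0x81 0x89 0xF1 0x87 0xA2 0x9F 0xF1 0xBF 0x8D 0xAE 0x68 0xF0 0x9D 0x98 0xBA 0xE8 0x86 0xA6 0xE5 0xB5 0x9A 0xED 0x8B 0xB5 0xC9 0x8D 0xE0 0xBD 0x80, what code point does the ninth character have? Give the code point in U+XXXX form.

U+024D

Offset 0: leading byte 0xE3 = 11100011 → 3-byte char #1 = E3 81 89.
Offset 3: leading byte 0xF1 = 11110001 → 4-byte char #2 = F1 87 A2 9F.
Offset 7: leading byte 0xF1 = 11110001 → 4-byte char #3 = F1 BF 8D AE.
Offset 11: leading byte 0x68 = 01101000 → 1-byte char #4 = 68.
Offset 12: leading byte 0xF0 = 11110000 → 4-byte char #5 = F0 9D 98 BA.
Offset 16: leading byte 0xE8 = 11101000 → 3-byte char #6 = E8 86 A6.
Offset 19: leading byte 0xE5 = 11100101 → 3-byte char #7 = E5 B5 9A.
Offset 22: leading byte 0xED = 11101101 → 3-byte char #8 = ED 8B B5.
Offset 25: leading byte 0xC9 = 11001001 → 2-byte char #9 = C9 8D.
Leading byte 0xC9 = 11001001 matches 110xxxxx → 2-byte sequence.
Byte 1: 0xC9 = 11001001, payload 01001 (5 bits).
Byte 2: 0x8D = 10001101 (10xxxxxx ✓), payload 001101.
Concatenate: 01001001101 = 0x24D (11 bits → U+024D).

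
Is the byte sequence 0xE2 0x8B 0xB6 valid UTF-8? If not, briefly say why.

Leading byte 0xE2 = 11100010 → 3-byte form.
Continuation bytes 0x8B=10001011, 0xB6=10110110 all match 10xxxxxx.
Decoded value 0x22F6 is ≥ 0x800 (shortest form) and not a surrogate.

valid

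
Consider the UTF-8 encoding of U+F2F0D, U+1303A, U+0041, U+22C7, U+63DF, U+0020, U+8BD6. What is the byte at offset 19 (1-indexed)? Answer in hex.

1-indexed offset 19 is 0-indexed offset 18.
U+F2F0D → 4-byte form F3 B2 BC 8D at offsets 0–3.
U+1303A → 4-byte form F0 93 80 BA at offsets 4–7.
U+0041 → 1-byte form 41 at offsets 8–8.
U+22C7 → 3-byte form E2 8B 87 at offsets 9–11.
U+63DF → 3-byte form E6 8F 9F at offsets 12–14.
U+0020 → 1-byte form 20 at offsets 15–15.
U+8BD6 → 3-byte form E8 AF 96 at offsets 16–18.
Offset 18 falls in char 7's range; it's byte 3 of E8 AF 96 = 0x96.

0x96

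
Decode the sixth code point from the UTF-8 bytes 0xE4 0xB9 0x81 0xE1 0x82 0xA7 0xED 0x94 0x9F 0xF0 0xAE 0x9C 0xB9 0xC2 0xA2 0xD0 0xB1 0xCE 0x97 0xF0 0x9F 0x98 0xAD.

U+0431

Offset 0: leading byte 0xE4 = 11100100 → 3-byte char #1 = E4 B9 81.
Offset 3: leading byte 0xE1 = 11100001 → 3-byte char #2 = E1 82 A7.
Offset 6: leading byte 0xED = 11101101 → 3-byte char #3 = ED 94 9F.
Offset 9: leading byte 0xF0 = 11110000 → 4-byte char #4 = F0 AE 9C B9.
Offset 13: leading byte 0xC2 = 11000010 → 2-byte char #5 = C2 A2.
Offset 15: leading byte 0xD0 = 11010000 → 2-byte char #6 = D0 B1.
Leading byte 0xD0 = 11010000 matches 110xxxxx → 2-byte sequence.
Byte 1: 0xD0 = 11010000, payload 10000 (5 bits).
Byte 2: 0xB1 = 10110001 (10xxxxxx ✓), payload 110001.
Concatenate: 10000110001 = 0x431 (11 bits → U+0431).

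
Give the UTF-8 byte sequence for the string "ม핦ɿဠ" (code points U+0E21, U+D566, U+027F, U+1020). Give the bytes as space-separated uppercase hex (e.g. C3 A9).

U+0E21: 3-byte form → E0 B8 A1.
U+D566: 3-byte form → ED 95 A6.
U+027F: 2-byte form → C9 BF.
U+1020: 3-byte form → E1 80 A0.
Concatenated (11 bytes): E0 B8 A1 ED 95 A6 C9 BF E1 80 A0.

E0 B8 A1 ED 95 A6 C9 BF E1 80 A0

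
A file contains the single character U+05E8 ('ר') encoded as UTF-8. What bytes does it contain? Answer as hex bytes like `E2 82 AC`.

U+05E8 = 0x5E8 = 1512 decimal. In range U+0080–U+07FF → 2-byte form: 110xxxxx 10xxxxxx.
Binary (11 bits): 10111101000.
Split 5+6: 10111 | 101000.
Byte 1: 11010111 = 0xD7.
Byte 2: 10101000 = 0xA8.

D7 A8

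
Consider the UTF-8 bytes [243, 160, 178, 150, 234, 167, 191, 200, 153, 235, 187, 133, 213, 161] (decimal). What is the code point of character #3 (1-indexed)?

U+0219

Offset 0: leading byte 0xF3 = 11110011 → 4-byte char #1 = F3 A0 B2 96.
Offset 4: leading byte 0xEA = 11101010 → 3-byte char #2 = EA A7 BF.
Offset 7: leading byte 0xC8 = 11001000 → 2-byte char #3 = C8 99.
Leading byte 0xC8 = 11001000 matches 110xxxxx → 2-byte sequence.
Byte 1: 0xC8 = 11001000, payload 01000 (5 bits).
Byte 2: 0x99 = 10011001 (10xxxxxx ✓), payload 011001.
Concatenate: 01000011001 = 0x219 (11 bits → U+0219).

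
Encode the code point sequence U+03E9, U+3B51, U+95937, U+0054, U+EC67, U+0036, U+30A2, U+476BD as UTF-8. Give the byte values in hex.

CF A9 E3 AD 91 F2 95 A4 B7 54 EE B1 A7 36 E3 82 A2 F1 87 9A BD

U+03E9: 2-byte form → CF A9.
U+3B51: 3-byte form → E3 AD 91.
U+95937: 4-byte form → F2 95 A4 B7.
U+0054: 1-byte form → 54.
U+EC67: 3-byte form → EE B1 A7.
U+0036: 1-byte form → 36.
U+30A2: 3-byte form → E3 82 A2.
U+476BD: 4-byte form → F1 87 9A BD.
Concatenated (21 bytes): CF A9 E3 AD 91 F2 95 A4 B7 54 EE B1 A7 36 E3 82 A2 F1 87 9A BD.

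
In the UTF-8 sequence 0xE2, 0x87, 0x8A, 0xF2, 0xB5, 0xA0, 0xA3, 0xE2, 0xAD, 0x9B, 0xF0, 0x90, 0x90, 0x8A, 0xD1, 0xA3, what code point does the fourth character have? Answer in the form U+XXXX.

Offset 0: leading byte 0xE2 = 11100010 → 3-byte char #1 = E2 87 8A.
Offset 3: leading byte 0xF2 = 11110010 → 4-byte char #2 = F2 B5 A0 A3.
Offset 7: leading byte 0xE2 = 11100010 → 3-byte char #3 = E2 AD 9B.
Offset 10: leading byte 0xF0 = 11110000 → 4-byte char #4 = F0 90 90 8A.
Leading byte 0xF0 = 11110000 matches 11110xxx → 4-byte sequence.
Byte 1: 0xF0 = 11110000, payload 000 (3 bits).
Byte 2: 0x90 = 10010000 (10xxxxxx ✓), payload 010000.
Byte 3: 0x90 = 10010000 (10xxxxxx ✓), payload 010000.
Byte 4: 0x8A = 10001010 (10xxxxxx ✓), payload 001010.
Concatenate: 000010000010000001010 = 0x1040A (21 bits → U+1040A).

U+1040A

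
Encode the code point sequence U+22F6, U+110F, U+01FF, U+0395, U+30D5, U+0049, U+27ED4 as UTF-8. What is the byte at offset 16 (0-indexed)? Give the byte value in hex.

0xBB

U+22F6 → 3-byte form E2 8B B6 at offsets 0–2.
U+110F → 3-byte form E1 84 8F at offsets 3–5.
U+01FF → 2-byte form C7 BF at offsets 6–7.
U+0395 → 2-byte form CE 95 at offsets 8–9.
U+30D5 → 3-byte form E3 83 95 at offsets 10–12.
U+0049 → 1-byte form 49 at offsets 13–13.
U+27ED4 → 4-byte form F0 A7 BB 94 at offsets 14–17.
Offset 16 falls in char 7's range; it's byte 3 of F0 A7 BB 94 = 0xBB.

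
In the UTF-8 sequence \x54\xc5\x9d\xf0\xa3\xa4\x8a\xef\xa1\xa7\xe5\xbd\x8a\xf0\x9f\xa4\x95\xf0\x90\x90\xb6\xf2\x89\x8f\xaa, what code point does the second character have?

Offset 0: leading byte 0x54 = 01010100 → 1-byte char #1 = 54.
Offset 1: leading byte 0xC5 = 11000101 → 2-byte char #2 = C5 9D.
Leading byte 0xC5 = 11000101 matches 110xxxxx → 2-byte sequence.
Byte 1: 0xC5 = 11000101, payload 00101 (5 bits).
Byte 2: 0x9D = 10011101 (10xxxxxx ✓), payload 011101.
Concatenate: 00101011101 = 0x15D (11 bits → U+015D).

U+015D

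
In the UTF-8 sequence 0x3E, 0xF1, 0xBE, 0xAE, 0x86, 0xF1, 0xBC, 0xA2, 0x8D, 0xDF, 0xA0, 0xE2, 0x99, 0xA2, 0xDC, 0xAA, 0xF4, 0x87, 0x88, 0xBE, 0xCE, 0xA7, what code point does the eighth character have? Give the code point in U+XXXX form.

U+03A7

Offset 0: leading byte 0x3E = 00111110 → 1-byte char #1 = 3E.
Offset 1: leading byte 0xF1 = 11110001 → 4-byte char #2 = F1 BE AE 86.
Offset 5: leading byte 0xF1 = 11110001 → 4-byte char #3 = F1 BC A2 8D.
Offset 9: leading byte 0xDF = 11011111 → 2-byte char #4 = DF A0.
Offset 11: leading byte 0xE2 = 11100010 → 3-byte char #5 = E2 99 A2.
Offset 14: leading byte 0xDC = 11011100 → 2-byte char #6 = DC AA.
Offset 16: leading byte 0xF4 = 11110100 → 4-byte char #7 = F4 87 88 BE.
Offset 20: leading byte 0xCE = 11001110 → 2-byte char #8 = CE A7.
Leading byte 0xCE = 11001110 matches 110xxxxx → 2-byte sequence.
Byte 1: 0xCE = 11001110, payload 01110 (5 bits).
Byte 2: 0xA7 = 10100111 (10xxxxxx ✓), payload 100111.
Concatenate: 01110100111 = 0x3A7 (11 bits → U+03A7).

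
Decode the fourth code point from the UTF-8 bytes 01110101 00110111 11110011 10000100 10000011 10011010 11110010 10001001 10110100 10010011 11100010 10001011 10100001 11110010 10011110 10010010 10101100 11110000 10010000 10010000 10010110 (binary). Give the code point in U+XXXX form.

U+89D13

Offset 0: leading byte 0x75 = 01110101 → 1-byte char #1 = 75.
Offset 1: leading byte 0x37 = 00110111 → 1-byte char #2 = 37.
Offset 2: leading byte 0xF3 = 11110011 → 4-byte char #3 = F3 84 83 9A.
Offset 6: leading byte 0xF2 = 11110010 → 4-byte char #4 = F2 89 B4 93.
Leading byte 0xF2 = 11110010 matches 11110xxx → 4-byte sequence.
Byte 1: 0xF2 = 11110010, payload 010 (3 bits).
Byte 2: 0x89 = 10001001 (10xxxxxx ✓), payload 001001.
Byte 3: 0xB4 = 10110100 (10xxxxxx ✓), payload 110100.
Byte 4: 0x93 = 10010011 (10xxxxxx ✓), payload 010011.
Concatenate: 010001001110100010011 = 0x89D13 (21 bits → U+89D13).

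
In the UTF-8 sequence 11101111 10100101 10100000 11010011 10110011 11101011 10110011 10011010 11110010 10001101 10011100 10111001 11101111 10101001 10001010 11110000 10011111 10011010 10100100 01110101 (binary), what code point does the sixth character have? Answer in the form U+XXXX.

U+1F6A4

Offset 0: leading byte 0xEF = 11101111 → 3-byte char #1 = EF A5 A0.
Offset 3: leading byte 0xD3 = 11010011 → 2-byte char #2 = D3 B3.
Offset 5: leading byte 0xEB = 11101011 → 3-byte char #3 = EB B3 9A.
Offset 8: leading byte 0xF2 = 11110010 → 4-byte char #4 = F2 8D 9C B9.
Offset 12: leading byte 0xEF = 11101111 → 3-byte char #5 = EF A9 8A.
Offset 15: leading byte 0xF0 = 11110000 → 4-byte char #6 = F0 9F 9A A4.
Leading byte 0xF0 = 11110000 matches 11110xxx → 4-byte sequence.
Byte 1: 0xF0 = 11110000, payload 000 (3 bits).
Byte 2: 0x9F = 10011111 (10xxxxxx ✓), payload 011111.
Byte 3: 0x9A = 10011010 (10xxxxxx ✓), payload 011010.
Byte 4: 0xA4 = 10100100 (10xxxxxx ✓), payload 100100.
Concatenate: 000011111011010100100 = 0x1F6A4 (21 bits → U+1F6A4).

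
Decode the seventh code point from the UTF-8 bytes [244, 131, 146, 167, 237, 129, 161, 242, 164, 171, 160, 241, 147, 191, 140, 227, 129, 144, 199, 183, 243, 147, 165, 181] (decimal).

U+D3975

Offset 0: leading byte 0xF4 = 11110100 → 4-byte char #1 = F4 83 92 A7.
Offset 4: leading byte 0xED = 11101101 → 3-byte char #2 = ED 81 A1.
Offset 7: leading byte 0xF2 = 11110010 → 4-byte char #3 = F2 A4 AB A0.
Offset 11: leading byte 0xF1 = 11110001 → 4-byte char #4 = F1 93 BF 8C.
Offset 15: leading byte 0xE3 = 11100011 → 3-byte char #5 = E3 81 90.
Offset 18: leading byte 0xC7 = 11000111 → 2-byte char #6 = C7 B7.
Offset 20: leading byte 0xF3 = 11110011 → 4-byte char #7 = F3 93 A5 B5.
Leading byte 0xF3 = 11110011 matches 11110xxx → 4-byte sequence.
Byte 1: 0xF3 = 11110011, payload 011 (3 bits).
Byte 2: 0x93 = 10010011 (10xxxxxx ✓), payload 010011.
Byte 3: 0xA5 = 10100101 (10xxxxxx ✓), payload 100101.
Byte 4: 0xB5 = 10110101 (10xxxxxx ✓), payload 110101.
Concatenate: 011010011100101110101 = 0xD3975 (21 bits → U+D3975).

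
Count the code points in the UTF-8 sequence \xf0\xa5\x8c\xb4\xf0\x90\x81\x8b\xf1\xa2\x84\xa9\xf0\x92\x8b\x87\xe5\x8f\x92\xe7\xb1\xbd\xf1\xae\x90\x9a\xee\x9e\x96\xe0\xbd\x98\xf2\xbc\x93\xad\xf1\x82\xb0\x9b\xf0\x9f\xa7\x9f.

12

Byte at offset 0: 0xF0 = 11110000 → 4-byte char (#1). Advance 4.
Byte at offset 4: 0xF0 = 11110000 → 4-byte char (#2). Advance 4.
Byte at offset 8: 0xF1 = 11110001 → 4-byte char (#3). Advance 4.
Byte at offset 12: 0xF0 = 11110000 → 4-byte char (#4). Advance 4.
Byte at offset 16: 0xE5 = 11100101 → 3-byte char (#5). Advance 3.
Byte at offset 19: 0xE7 = 11100111 → 3-byte char (#6). Advance 3.
Byte at offset 22: 0xF1 = 11110001 → 4-byte char (#7). Advance 4.
Byte at offset 26: 0xEE = 11101110 → 3-byte char (#8). Advance 3.
Byte at offset 29: 0xE0 = 11100000 → 3-byte char (#9). Advance 3.
Byte at offset 32: 0xF2 = 11110010 → 4-byte char (#10). Advance 4.
Byte at offset 36: 0xF1 = 11110001 → 4-byte char (#11). Advance 4.
Byte at offset 40: 0xF0 = 11110000 → 4-byte char (#12). Advance 4.
Reached end at offset 44 after 12 code points.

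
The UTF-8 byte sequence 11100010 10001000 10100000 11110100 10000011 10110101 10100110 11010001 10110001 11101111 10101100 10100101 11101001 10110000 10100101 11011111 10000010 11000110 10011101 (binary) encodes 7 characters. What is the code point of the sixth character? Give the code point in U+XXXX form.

U+07C2

Offset 0: leading byte 0xE2 = 11100010 → 3-byte char #1 = E2 88 A0.
Offset 3: leading byte 0xF4 = 11110100 → 4-byte char #2 = F4 83 B5 A6.
Offset 7: leading byte 0xD1 = 11010001 → 2-byte char #3 = D1 B1.
Offset 9: leading byte 0xEF = 11101111 → 3-byte char #4 = EF AC A5.
Offset 12: leading byte 0xE9 = 11101001 → 3-byte char #5 = E9 B0 A5.
Offset 15: leading byte 0xDF = 11011111 → 2-byte char #6 = DF 82.
Leading byte 0xDF = 11011111 matches 110xxxxx → 2-byte sequence.
Byte 1: 0xDF = 11011111, payload 11111 (5 bits).
Byte 2: 0x82 = 10000010 (10xxxxxx ✓), payload 000010.
Concatenate: 11111000010 = 0x7C2 (11 bits → U+07C2).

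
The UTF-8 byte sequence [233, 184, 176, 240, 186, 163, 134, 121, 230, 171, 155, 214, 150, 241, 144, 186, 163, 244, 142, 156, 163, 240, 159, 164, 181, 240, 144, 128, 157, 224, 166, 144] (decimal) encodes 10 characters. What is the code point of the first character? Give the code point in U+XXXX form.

U+9E30

Offset 0: leading byte 0xE9 = 11101001 → 3-byte char #1 = E9 B8 B0.
Leading byte 0xE9 = 11101001 matches 1110xxxx → 3-byte sequence.
Byte 1: 0xE9 = 11101001, payload 1001 (4 bits).
Byte 2: 0xB8 = 10111000 (10xxxxxx ✓), payload 111000.
Byte 3: 0xB0 = 10110000 (10xxxxxx ✓), payload 110000.
Concatenate: 1001111000110000 = 0x9E30 (16 bits → U+9E30).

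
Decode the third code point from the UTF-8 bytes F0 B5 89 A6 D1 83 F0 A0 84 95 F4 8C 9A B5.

U+20115

Offset 0: leading byte 0xF0 = 11110000 → 4-byte char #1 = F0 B5 89 A6.
Offset 4: leading byte 0xD1 = 11010001 → 2-byte char #2 = D1 83.
Offset 6: leading byte 0xF0 = 11110000 → 4-byte char #3 = F0 A0 84 95.
Leading byte 0xF0 = 11110000 matches 11110xxx → 4-byte sequence.
Byte 1: 0xF0 = 11110000, payload 000 (3 bits).
Byte 2: 0xA0 = 10100000 (10xxxxxx ✓), payload 100000.
Byte 3: 0x84 = 10000100 (10xxxxxx ✓), payload 000100.
Byte 4: 0x95 = 10010101 (10xxxxxx ✓), payload 010101.
Concatenate: 000100000000100010101 = 0x20115 (21 bits → U+20115).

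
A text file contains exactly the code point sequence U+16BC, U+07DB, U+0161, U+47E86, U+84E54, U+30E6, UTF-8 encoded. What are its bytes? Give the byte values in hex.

E1 9A BC DF 9B C5 A1 F1 87 BA 86 F2 84 B9 94 E3 83 A6

U+16BC: 3-byte form → E1 9A BC.
U+07DB: 2-byte form → DF 9B.
U+0161: 2-byte form → C5 A1.
U+47E86: 4-byte form → F1 87 BA 86.
U+84E54: 4-byte form → F2 84 B9 94.
U+30E6: 3-byte form → E3 83 A6.
Concatenated (18 bytes): E1 9A BC DF 9B C5 A1 F1 87 BA 86 F2 84 B9 94 E3 83 A6.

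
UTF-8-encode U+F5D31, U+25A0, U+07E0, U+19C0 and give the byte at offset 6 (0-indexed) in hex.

0xA0

U+F5D31 → 4-byte form F3 B5 B4 B1 at offsets 0–3.
U+25A0 → 3-byte form E2 96 A0 at offsets 4–6.
Offset 6 falls in char 2's range; it's byte 3 of E2 96 A0 = 0xA0.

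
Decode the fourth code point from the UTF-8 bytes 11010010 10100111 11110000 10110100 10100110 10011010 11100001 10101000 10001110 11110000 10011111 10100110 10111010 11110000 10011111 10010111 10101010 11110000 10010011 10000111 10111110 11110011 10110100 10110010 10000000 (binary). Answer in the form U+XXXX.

U+1F9BA

Offset 0: leading byte 0xD2 = 11010010 → 2-byte char #1 = D2 A7.
Offset 2: leading byte 0xF0 = 11110000 → 4-byte char #2 = F0 B4 A6 9A.
Offset 6: leading byte 0xE1 = 11100001 → 3-byte char #3 = E1 A8 8E.
Offset 9: leading byte 0xF0 = 11110000 → 4-byte char #4 = F0 9F A6 BA.
Leading byte 0xF0 = 11110000 matches 11110xxx → 4-byte sequence.
Byte 1: 0xF0 = 11110000, payload 000 (3 bits).
Byte 2: 0x9F = 10011111 (10xxxxxx ✓), payload 011111.
Byte 3: 0xA6 = 10100110 (10xxxxxx ✓), payload 100110.
Byte 4: 0xBA = 10111010 (10xxxxxx ✓), payload 111010.
Concatenate: 000011111100110111010 = 0x1F9BA (21 bits → U+1F9BA).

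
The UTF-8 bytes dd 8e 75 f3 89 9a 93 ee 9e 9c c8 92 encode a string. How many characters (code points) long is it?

Byte at offset 0: 0xDD = 11011101 → 2-byte char (#1). Advance 2.
Byte at offset 2: 0x75 = 01110101 → 1-byte char (#2). Advance 1.
Byte at offset 3: 0xF3 = 11110011 → 4-byte char (#3). Advance 4.
Byte at offset 7: 0xEE = 11101110 → 3-byte char (#4). Advance 3.
Byte at offset 10: 0xC8 = 11001000 → 2-byte char (#5). Advance 2.
Reached end at offset 12 after 5 code points.

5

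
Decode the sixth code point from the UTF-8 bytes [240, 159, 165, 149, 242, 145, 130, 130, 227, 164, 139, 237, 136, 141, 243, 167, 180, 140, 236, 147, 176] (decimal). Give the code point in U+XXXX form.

Offset 0: leading byte 0xF0 = 11110000 → 4-byte char #1 = F0 9F A5 95.
Offset 4: leading byte 0xF2 = 11110010 → 4-byte char #2 = F2 91 82 82.
Offset 8: leading byte 0xE3 = 11100011 → 3-byte char #3 = E3 A4 8B.
Offset 11: leading byte 0xED = 11101101 → 3-byte char #4 = ED 88 8D.
Offset 14: leading byte 0xF3 = 11110011 → 4-byte char #5 = F3 A7 B4 8C.
Offset 18: leading byte 0xEC = 11101100 → 3-byte char #6 = EC 93 B0.
Leading byte 0xEC = 11101100 matches 1110xxxx → 3-byte sequence.
Byte 1: 0xEC = 11101100, payload 1100 (4 bits).
Byte 2: 0x93 = 10010011 (10xxxxxx ✓), payload 010011.
Byte 3: 0xB0 = 10110000 (10xxxxxx ✓), payload 110000.
Concatenate: 1100010011110000 = 0xC4F0 (16 bits → U+C4F0).

U+C4F0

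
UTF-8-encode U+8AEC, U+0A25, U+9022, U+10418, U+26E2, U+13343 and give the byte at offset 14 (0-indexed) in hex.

0x9B

U+8AEC → 3-byte form E8 AB AC at offsets 0–2.
U+0A25 → 3-byte form E0 A8 A5 at offsets 3–5.
U+9022 → 3-byte form E9 80 A2 at offsets 6–8.
U+10418 → 4-byte form F0 90 90 98 at offsets 9–12.
U+26E2 → 3-byte form E2 9B A2 at offsets 13–15.
Offset 14 falls in char 5's range; it's byte 2 of E2 9B A2 = 0x9B.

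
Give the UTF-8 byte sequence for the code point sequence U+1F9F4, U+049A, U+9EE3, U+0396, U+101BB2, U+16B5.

U+1F9F4: 4-byte form → F0 9F A7 B4.
U+049A: 2-byte form → D2 9A.
U+9EE3: 3-byte form → E9 BB A3.
U+0396: 2-byte form → CE 96.
U+101BB2: 4-byte form → F4 81 AE B2.
U+16B5: 3-byte form → E1 9A B5.
Concatenated (18 bytes): F0 9F A7 B4 D2 9A E9 BB A3 CE 96 F4 81 AE B2 E1 9A B5.

F0 9F A7 B4 D2 9A E9 BB A3 CE 96 F4 81 AE B2 E1 9A B5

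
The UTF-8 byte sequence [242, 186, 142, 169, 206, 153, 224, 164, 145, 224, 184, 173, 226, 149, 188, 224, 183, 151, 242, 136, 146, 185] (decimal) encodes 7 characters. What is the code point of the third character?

Offset 0: leading byte 0xF2 = 11110010 → 4-byte char #1 = F2 BA 8E A9.
Offset 4: leading byte 0xCE = 11001110 → 2-byte char #2 = CE 99.
Offset 6: leading byte 0xE0 = 11100000 → 3-byte char #3 = E0 A4 91.
Leading byte 0xE0 = 11100000 matches 1110xxxx → 3-byte sequence.
Byte 1: 0xE0 = 11100000, payload 0000 (4 bits).
Byte 2: 0xA4 = 10100100 (10xxxxxx ✓), payload 100100.
Byte 3: 0x91 = 10010001 (10xxxxxx ✓), payload 010001.
Concatenate: 0000100100010001 = 0x911 (16 bits → U+0911).

U+0911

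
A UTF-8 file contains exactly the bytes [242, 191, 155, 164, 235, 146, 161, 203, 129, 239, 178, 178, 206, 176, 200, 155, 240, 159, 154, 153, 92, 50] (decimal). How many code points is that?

Byte at offset 0: 0xF2 = 11110010 → 4-byte char (#1). Advance 4.
Byte at offset 4: 0xEB = 11101011 → 3-byte char (#2). Advance 3.
Byte at offset 7: 0xCB = 11001011 → 2-byte char (#3). Advance 2.
Byte at offset 9: 0xEF = 11101111 → 3-byte char (#4). Advance 3.
Byte at offset 12: 0xCE = 11001110 → 2-byte char (#5). Advance 2.
Byte at offset 14: 0xC8 = 11001000 → 2-byte char (#6). Advance 2.
Byte at offset 16: 0xF0 = 11110000 → 4-byte char (#7). Advance 4.
Byte at offset 20: 0x5C = 01011100 → 1-byte char (#8). Advance 1.
Byte at offset 21: 0x32 = 00110010 → 1-byte char (#9). Advance 1.
Reached end at offset 22 after 9 code points.

9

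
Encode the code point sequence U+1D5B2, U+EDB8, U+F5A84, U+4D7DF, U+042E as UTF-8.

U+1D5B2: 4-byte form → F0 9D 96 B2.
U+EDB8: 3-byte form → EE B6 B8.
U+F5A84: 4-byte form → F3 B5 AA 84.
U+4D7DF: 4-byte form → F1 8D 9F 9F.
U+042E: 2-byte form → D0 AE.
Concatenated (17 bytes): F0 9D 96 B2 EE B6 B8 F3 B5 AA 84 F1 8D 9F 9F D0 AE.

F0 9D 96 B2 EE B6 B8 F3 B5 AA 84 F1 8D 9F 9F D0 AE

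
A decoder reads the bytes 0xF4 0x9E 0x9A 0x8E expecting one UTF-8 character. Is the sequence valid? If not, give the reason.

invalid (encodes a value above U+10FFFF)

Leading byte 0xF4 = 11110100 → 4-byte form.
Payload = 0x11E68E, which exceeds U+10FFFF, the maximum Unicode code point. (Leading bytes F5–FF, or F4 followed by ≥ 0x90, are invalid.)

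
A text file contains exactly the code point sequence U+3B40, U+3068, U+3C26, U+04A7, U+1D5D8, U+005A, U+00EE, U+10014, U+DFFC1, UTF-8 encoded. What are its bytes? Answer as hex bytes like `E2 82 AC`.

E3 AD 80 E3 81 A8 E3 B0 A6 D2 A7 F0 9D 97 98 5A C3 AE F0 90 80 94 F3 9F BF 81

U+3B40: 3-byte form → E3 AD 80.
U+3068: 3-byte form → E3 81 A8.
U+3C26: 3-byte form → E3 B0 A6.
U+04A7: 2-byte form → D2 A7.
U+1D5D8: 4-byte form → F0 9D 97 98.
U+005A: 1-byte form → 5A.
U+00EE: 2-byte form → C3 AE.
U+10014: 4-byte form → F0 90 80 94.
U+DFFC1: 4-byte form → F3 9F BF 81.
Concatenated (26 bytes): E3 AD 80 E3 81 A8 E3 B0 A6 D2 A7 F0 9D 97 98 5A C3 AE F0 90 80 94 F3 9F BF 81.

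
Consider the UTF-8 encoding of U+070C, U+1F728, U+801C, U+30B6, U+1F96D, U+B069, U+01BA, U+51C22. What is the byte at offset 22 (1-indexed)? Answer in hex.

0xF1

1-indexed offset 22 is 0-indexed offset 21.
U+070C → 2-byte form DC 8C at offsets 0–1.
U+1F728 → 4-byte form F0 9F 9C A8 at offsets 2–5.
U+801C → 3-byte form E8 80 9C at offsets 6–8.
U+30B6 → 3-byte form E3 82 B6 at offsets 9–11.
U+1F96D → 4-byte form F0 9F A5 AD at offsets 12–15.
U+B069 → 3-byte form EB 81 A9 at offsets 16–18.
U+01BA → 2-byte form C6 BA at offsets 19–20.
U+51C22 → 4-byte form F1 91 B0 A2 at offsets 21–24.
Offset 21 falls in char 8's range; it's byte 1 of F1 91 B0 A2 = 0xF1.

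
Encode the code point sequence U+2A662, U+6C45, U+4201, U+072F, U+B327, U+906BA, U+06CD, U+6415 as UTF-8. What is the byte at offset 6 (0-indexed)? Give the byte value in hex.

U+2A662 → 4-byte form F0 AA 99 A2 at offsets 0–3.
U+6C45 → 3-byte form E6 B1 85 at offsets 4–6.
Offset 6 falls in char 2's range; it's byte 3 of E6 B1 85 = 0x85.

0x85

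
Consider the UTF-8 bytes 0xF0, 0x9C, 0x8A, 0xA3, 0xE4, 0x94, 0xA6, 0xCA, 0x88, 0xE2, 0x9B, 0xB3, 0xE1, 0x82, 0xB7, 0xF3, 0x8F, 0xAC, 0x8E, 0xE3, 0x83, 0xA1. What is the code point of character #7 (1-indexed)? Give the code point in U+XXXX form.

U+30E1

Offset 0: leading byte 0xF0 = 11110000 → 4-byte char #1 = F0 9C 8A A3.
Offset 4: leading byte 0xE4 = 11100100 → 3-byte char #2 = E4 94 A6.
Offset 7: leading byte 0xCA = 11001010 → 2-byte char #3 = CA 88.
Offset 9: leading byte 0xE2 = 11100010 → 3-byte char #4 = E2 9B B3.
Offset 12: leading byte 0xE1 = 11100001 → 3-byte char #5 = E1 82 B7.
Offset 15: leading byte 0xF3 = 11110011 → 4-byte char #6 = F3 8F AC 8E.
Offset 19: leading byte 0xE3 = 11100011 → 3-byte char #7 = E3 83 A1.
Leading byte 0xE3 = 11100011 matches 1110xxxx → 3-byte sequence.
Byte 1: 0xE3 = 11100011, payload 0011 (4 bits).
Byte 2: 0x83 = 10000011 (10xxxxxx ✓), payload 000011.
Byte 3: 0xA1 = 10100001 (10xxxxxx ✓), payload 100001.
Concatenate: 0011000011100001 = 0x30E1 (16 bits → U+30E1).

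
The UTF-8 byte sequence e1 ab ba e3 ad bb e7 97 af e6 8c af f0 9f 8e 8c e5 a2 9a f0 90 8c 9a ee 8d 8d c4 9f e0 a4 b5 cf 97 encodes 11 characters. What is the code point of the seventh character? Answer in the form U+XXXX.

U+1031A

Offset 0: leading byte 0xE1 = 11100001 → 3-byte char #1 = E1 AB BA.
Offset 3: leading byte 0xE3 = 11100011 → 3-byte char #2 = E3 AD BB.
Offset 6: leading byte 0xE7 = 11100111 → 3-byte char #3 = E7 97 AF.
Offset 9: leading byte 0xE6 = 11100110 → 3-byte char #4 = E6 8C AF.
Offset 12: leading byte 0xF0 = 11110000 → 4-byte char #5 = F0 9F 8E 8C.
Offset 16: leading byte 0xE5 = 11100101 → 3-byte char #6 = E5 A2 9A.
Offset 19: leading byte 0xF0 = 11110000 → 4-byte char #7 = F0 90 8C 9A.
Leading byte 0xF0 = 11110000 matches 11110xxx → 4-byte sequence.
Byte 1: 0xF0 = 11110000, payload 000 (3 bits).
Byte 2: 0x90 = 10010000 (10xxxxxx ✓), payload 010000.
Byte 3: 0x8C = 10001100 (10xxxxxx ✓), payload 001100.
Byte 4: 0x9A = 10011010 (10xxxxxx ✓), payload 011010.
Concatenate: 000010000001100011010 = 0x1031A (21 bits → U+1031A).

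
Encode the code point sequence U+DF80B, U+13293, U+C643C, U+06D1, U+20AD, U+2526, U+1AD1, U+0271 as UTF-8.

F3 9F A0 8B F0 93 8A 93 F3 86 90 BC DB 91 E2 82 AD E2 94 A6 E1 AB 91 C9 B1

U+DF80B: 4-byte form → F3 9F A0 8B.
U+13293: 4-byte form → F0 93 8A 93.
U+C643C: 4-byte form → F3 86 90 BC.
U+06D1: 2-byte form → DB 91.
U+20AD: 3-byte form → E2 82 AD.
U+2526: 3-byte form → E2 94 A6.
U+1AD1: 3-byte form → E1 AB 91.
U+0271: 2-byte form → C9 B1.
Concatenated (25 bytes): F3 9F A0 8B F0 93 8A 93 F3 86 90 BC DB 91 E2 82 AD E2 94 A6 E1 AB 91 C9 B1.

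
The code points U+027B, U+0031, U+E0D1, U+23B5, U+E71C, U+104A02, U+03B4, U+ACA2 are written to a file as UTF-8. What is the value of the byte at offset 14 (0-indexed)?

0xA8

U+027B → 2-byte form C9 BB at offsets 0–1.
U+0031 → 1-byte form 31 at offsets 2–2.
U+E0D1 → 3-byte form EE 83 91 at offsets 3–5.
U+23B5 → 3-byte form E2 8E B5 at offsets 6–8.
U+E71C → 3-byte form EE 9C 9C at offsets 9–11.
U+104A02 → 4-byte form F4 84 A8 82 at offsets 12–15.
Offset 14 falls in char 6's range; it's byte 3 of F4 84 A8 82 = 0xA8.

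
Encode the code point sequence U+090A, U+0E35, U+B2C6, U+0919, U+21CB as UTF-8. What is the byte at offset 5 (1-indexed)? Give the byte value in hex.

0xB8

1-indexed offset 5 is 0-indexed offset 4.
U+090A → 3-byte form E0 A4 8A at offsets 0–2.
U+0E35 → 3-byte form E0 B8 B5 at offsets 3–5.
Offset 4 falls in char 2's range; it's byte 2 of E0 B8 B5 = 0xB8.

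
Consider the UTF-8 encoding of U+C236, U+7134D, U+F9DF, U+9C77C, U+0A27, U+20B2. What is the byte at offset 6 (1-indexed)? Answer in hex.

0x8D

1-indexed offset 6 is 0-indexed offset 5.
U+C236 → 3-byte form EC 88 B6 at offsets 0–2.
U+7134D → 4-byte form F1 B1 8D 8D at offsets 3–6.
Offset 5 falls in char 2's range; it's byte 3 of F1 B1 8D 8D = 0x8D.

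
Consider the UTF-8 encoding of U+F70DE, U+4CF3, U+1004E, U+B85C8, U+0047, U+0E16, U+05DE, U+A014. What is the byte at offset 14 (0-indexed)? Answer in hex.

0x88

U+F70DE → 4-byte form F3 B7 83 9E at offsets 0–3.
U+4CF3 → 3-byte form E4 B3 B3 at offsets 4–6.
U+1004E → 4-byte form F0 90 81 8E at offsets 7–10.
U+B85C8 → 4-byte form F2 B8 97 88 at offsets 11–14.
Offset 14 falls in char 4's range; it's byte 4 of F2 B8 97 88 = 0x88.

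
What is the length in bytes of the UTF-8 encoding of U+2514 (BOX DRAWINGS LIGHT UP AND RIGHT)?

3

U+2514 = 0x2514. UTF-8 uses 1 byte below 0x80, 2 below 0x800, 3 below 0x10000, 4 up to 0x10FFFF. 0x2514 is in U+0800–U+FFFF → 3 bytes.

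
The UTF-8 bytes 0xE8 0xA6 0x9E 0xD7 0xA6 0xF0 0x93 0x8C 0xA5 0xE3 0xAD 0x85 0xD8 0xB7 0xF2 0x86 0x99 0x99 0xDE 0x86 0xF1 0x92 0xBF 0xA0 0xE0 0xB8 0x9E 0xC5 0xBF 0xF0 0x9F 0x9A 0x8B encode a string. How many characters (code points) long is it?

Byte at offset 0: 0xE8 = 11101000 → 3-byte char (#1). Advance 3.
Byte at offset 3: 0xD7 = 11010111 → 2-byte char (#2). Advance 2.
Byte at offset 5: 0xF0 = 11110000 → 4-byte char (#3). Advance 4.
Byte at offset 9: 0xE3 = 11100011 → 3-byte char (#4). Advance 3.
Byte at offset 12: 0xD8 = 11011000 → 2-byte char (#5). Advance 2.
Byte at offset 14: 0xF2 = 11110010 → 4-byte char (#6). Advance 4.
Byte at offset 18: 0xDE = 11011110 → 2-byte char (#7). Advance 2.
Byte at offset 20: 0xF1 = 11110001 → 4-byte char (#8). Advance 4.
Byte at offset 24: 0xE0 = 11100000 → 3-byte char (#9). Advance 3.
Byte at offset 27: 0xC5 = 11000101 → 2-byte char (#10). Advance 2.
Byte at offset 29: 0xF0 = 11110000 → 4-byte char (#11). Advance 4.
Reached end at offset 33 after 11 code points.

11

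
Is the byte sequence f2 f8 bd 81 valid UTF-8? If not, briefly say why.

invalid (non-continuation byte where continuation expected)

Leading byte 0xF2 = 11110010 → 4-byte form.
Byte 2 is 0xF8 = 11111000, which is not 10xxxxxx — expected a continuation byte.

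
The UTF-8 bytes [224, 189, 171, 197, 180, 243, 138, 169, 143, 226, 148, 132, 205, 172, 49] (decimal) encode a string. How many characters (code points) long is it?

6

Byte at offset 0: 0xE0 = 11100000 → 3-byte char (#1). Advance 3.
Byte at offset 3: 0xC5 = 11000101 → 2-byte char (#2). Advance 2.
Byte at offset 5: 0xF3 = 11110011 → 4-byte char (#3). Advance 4.
Byte at offset 9: 0xE2 = 11100010 → 3-byte char (#4). Advance 3.
Byte at offset 12: 0xCD = 11001101 → 2-byte char (#5). Advance 2.
Byte at offset 14: 0x31 = 00110001 → 1-byte char (#6). Advance 1.
Reached end at offset 15 after 6 code points.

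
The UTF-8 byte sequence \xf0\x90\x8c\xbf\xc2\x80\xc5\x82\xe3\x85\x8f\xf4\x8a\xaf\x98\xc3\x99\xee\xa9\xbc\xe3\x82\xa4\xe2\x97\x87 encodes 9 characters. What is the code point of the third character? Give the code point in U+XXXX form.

Offset 0: leading byte 0xF0 = 11110000 → 4-byte char #1 = F0 90 8C BF.
Offset 4: leading byte 0xC2 = 11000010 → 2-byte char #2 = C2 80.
Offset 6: leading byte 0xC5 = 11000101 → 2-byte char #3 = C5 82.
Leading byte 0xC5 = 11000101 matches 110xxxxx → 2-byte sequence.
Byte 1: 0xC5 = 11000101, payload 00101 (5 bits).
Byte 2: 0x82 = 10000010 (10xxxxxx ✓), payload 000010.
Concatenate: 00101000010 = 0x142 (11 bits → U+0142).

U+0142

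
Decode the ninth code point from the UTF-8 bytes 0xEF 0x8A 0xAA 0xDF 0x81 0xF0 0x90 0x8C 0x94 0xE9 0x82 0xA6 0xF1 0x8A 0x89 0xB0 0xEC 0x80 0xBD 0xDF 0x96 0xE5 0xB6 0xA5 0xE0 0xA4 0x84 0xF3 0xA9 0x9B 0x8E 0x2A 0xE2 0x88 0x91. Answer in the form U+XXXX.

U+0904

Offset 0: leading byte 0xEF = 11101111 → 3-byte char #1 = EF 8A AA.
Offset 3: leading byte 0xDF = 11011111 → 2-byte char #2 = DF 81.
Offset 5: leading byte 0xF0 = 11110000 → 4-byte char #3 = F0 90 8C 94.
Offset 9: leading byte 0xE9 = 11101001 → 3-byte char #4 = E9 82 A6.
Offset 12: leading byte 0xF1 = 11110001 → 4-byte char #5 = F1 8A 89 B0.
Offset 16: leading byte 0xEC = 11101100 → 3-byte char #6 = EC 80 BD.
Offset 19: leading byte 0xDF = 11011111 → 2-byte char #7 = DF 96.
Offset 21: leading byte 0xE5 = 11100101 → 3-byte char #8 = E5 B6 A5.
Offset 24: leading byte 0xE0 = 11100000 → 3-byte char #9 = E0 A4 84.
Leading byte 0xE0 = 11100000 matches 1110xxxx → 3-byte sequence.
Byte 1: 0xE0 = 11100000, payload 0000 (4 bits).
Byte 2: 0xA4 = 10100100 (10xxxxxx ✓), payload 100100.
Byte 3: 0x84 = 10000100 (10xxxxxx ✓), payload 000100.
Concatenate: 0000100100000100 = 0x904 (16 bits → U+0904).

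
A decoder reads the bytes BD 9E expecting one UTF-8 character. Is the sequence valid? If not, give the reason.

invalid (continuation byte with no leading byte)

Byte 0xBD = 10111101 has the form 10xxxxxx — a continuation byte — but there is no preceding leading byte.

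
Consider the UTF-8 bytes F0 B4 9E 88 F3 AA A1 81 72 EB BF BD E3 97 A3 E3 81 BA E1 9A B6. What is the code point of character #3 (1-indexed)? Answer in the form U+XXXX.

Offset 0: leading byte 0xF0 = 11110000 → 4-byte char #1 = F0 B4 9E 88.
Offset 4: leading byte 0xF3 = 11110011 → 4-byte char #2 = F3 AA A1 81.
Offset 8: leading byte 0x72 = 01110010 → 1-byte char #3 = 72.
Leading byte 0x72 = 01110010 matches 0xxxxxxx → 1-byte sequence.
Byte 1: 0x72 = 01110010, payload 1110010 (7 bits).
Concatenate: 1110010 = 0x72 (7 bits → U+0072).

U+0072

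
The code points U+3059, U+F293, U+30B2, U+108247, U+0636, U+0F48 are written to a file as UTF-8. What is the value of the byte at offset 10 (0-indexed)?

0x88

U+3059 → 3-byte form E3 81 99 at offsets 0–2.
U+F293 → 3-byte form EF 8A 93 at offsets 3–5.
U+30B2 → 3-byte form E3 82 B2 at offsets 6–8.
U+108247 → 4-byte form F4 88 89 87 at offsets 9–12.
Offset 10 falls in char 4's range; it's byte 2 of F4 88 89 87 = 0x88.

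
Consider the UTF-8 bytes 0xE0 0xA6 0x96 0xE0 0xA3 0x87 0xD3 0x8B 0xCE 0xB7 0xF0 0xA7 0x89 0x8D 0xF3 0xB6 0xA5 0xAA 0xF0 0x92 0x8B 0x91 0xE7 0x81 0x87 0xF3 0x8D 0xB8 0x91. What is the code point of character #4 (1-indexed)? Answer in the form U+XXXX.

U+03B7

Offset 0: leading byte 0xE0 = 11100000 → 3-byte char #1 = E0 A6 96.
Offset 3: leading byte 0xE0 = 11100000 → 3-byte char #2 = E0 A3 87.
Offset 6: leading byte 0xD3 = 11010011 → 2-byte char #3 = D3 8B.
Offset 8: leading byte 0xCE = 11001110 → 2-byte char #4 = CE B7.
Leading byte 0xCE = 11001110 matches 110xxxxx → 2-byte sequence.
Byte 1: 0xCE = 11001110, payload 01110 (5 bits).
Byte 2: 0xB7 = 10110111 (10xxxxxx ✓), payload 110111.
Concatenate: 01110110111 = 0x3B7 (11 bits → U+03B7).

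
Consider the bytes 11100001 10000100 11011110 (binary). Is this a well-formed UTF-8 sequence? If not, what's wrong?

Leading byte 0xE1 = 11100001 → 3-byte form.
Byte 3 is 0xDE = 11011110, which is not 10xxxxxx — expected a continuation byte.

invalid (non-continuation byte where continuation expected)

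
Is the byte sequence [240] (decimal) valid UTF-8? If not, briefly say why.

invalid (sequence truncated)

Leading byte 0xF0 = 11110000 → 4-byte form, but only 1 byte is present.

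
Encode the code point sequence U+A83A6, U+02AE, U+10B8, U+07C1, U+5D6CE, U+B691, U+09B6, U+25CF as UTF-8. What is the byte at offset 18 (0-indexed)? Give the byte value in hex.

U+A83A6 → 4-byte form F2 A8 8E A6 at offsets 0–3.
U+02AE → 2-byte form CA AE at offsets 4–5.
U+10B8 → 3-byte form E1 82 B8 at offsets 6–8.
U+07C1 → 2-byte form DF 81 at offsets 9–10.
U+5D6CE → 4-byte form F1 9D 9B 8E at offsets 11–14.
U+B691 → 3-byte form EB 9A 91 at offsets 15–17.
U+09B6 → 3-byte form E0 A6 B6 at offsets 18–20.
Offset 18 falls in char 7's range; it's byte 1 of E0 A6 B6 = 0xE0.

0xE0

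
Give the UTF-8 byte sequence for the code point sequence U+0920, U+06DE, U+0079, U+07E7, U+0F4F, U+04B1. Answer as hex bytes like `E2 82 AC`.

E0 A4 A0 DB 9E 79 DF A7 E0 BD 8F D2 B1

U+0920: 3-byte form → E0 A4 A0.
U+06DE: 2-byte form → DB 9E.
U+0079: 1-byte form → 79.
U+07E7: 2-byte form → DF A7.
U+0F4F: 3-byte form → E0 BD 8F.
U+04B1: 2-byte form → D2 B1.
Concatenated (13 bytes): E0 A4 A0 DB 9E 79 DF A7 E0 BD 8F D2 B1.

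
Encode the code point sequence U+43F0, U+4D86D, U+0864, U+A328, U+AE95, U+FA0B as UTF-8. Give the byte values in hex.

E4 8F B0 F1 8D A1 AD E0 A1 A4 EA 8C A8 EA BA 95 EF A8 8B

U+43F0: 3-byte form → E4 8F B0.
U+4D86D: 4-byte form → F1 8D A1 AD.
U+0864: 3-byte form → E0 A1 A4.
U+A328: 3-byte form → EA 8C A8.
U+AE95: 3-byte form → EA BA 95.
U+FA0B: 3-byte form → EF A8 8B.
Concatenated (19 bytes): E4 8F B0 F1 8D A1 AD E0 A1 A4 EA 8C A8 EA BA 95 EF A8 8B.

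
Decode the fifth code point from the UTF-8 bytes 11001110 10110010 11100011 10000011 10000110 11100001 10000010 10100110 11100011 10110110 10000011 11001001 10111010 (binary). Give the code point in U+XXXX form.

U+027A

Offset 0: leading byte 0xCE = 11001110 → 2-byte char #1 = CE B2.
Offset 2: leading byte 0xE3 = 11100011 → 3-byte char #2 = E3 83 86.
Offset 5: leading byte 0xE1 = 11100001 → 3-byte char #3 = E1 82 A6.
Offset 8: leading byte 0xE3 = 11100011 → 3-byte char #4 = E3 B6 83.
Offset 11: leading byte 0xC9 = 11001001 → 2-byte char #5 = C9 BA.
Leading byte 0xC9 = 11001001 matches 110xxxxx → 2-byte sequence.
Byte 1: 0xC9 = 11001001, payload 01001 (5 bits).
Byte 2: 0xBA = 10111010 (10xxxxxx ✓), payload 111010.
Concatenate: 01001111010 = 0x27A (11 bits → U+027A).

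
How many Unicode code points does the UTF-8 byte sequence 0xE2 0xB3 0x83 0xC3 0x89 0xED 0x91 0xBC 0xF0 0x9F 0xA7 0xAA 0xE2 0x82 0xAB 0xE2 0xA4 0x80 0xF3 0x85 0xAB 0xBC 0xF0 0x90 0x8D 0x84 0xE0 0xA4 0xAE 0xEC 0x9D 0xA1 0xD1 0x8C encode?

11

Byte at offset 0: 0xE2 = 11100010 → 3-byte char (#1). Advance 3.
Byte at offset 3: 0xC3 = 11000011 → 2-byte char (#2). Advance 2.
Byte at offset 5: 0xED = 11101101 → 3-byte char (#3). Advance 3.
Byte at offset 8: 0xF0 = 11110000 → 4-byte char (#4). Advance 4.
Byte at offset 12: 0xE2 = 11100010 → 3-byte char (#5). Advance 3.
Byte at offset 15: 0xE2 = 11100010 → 3-byte char (#6). Advance 3.
Byte at offset 18: 0xF3 = 11110011 → 4-byte char (#7). Advance 4.
Byte at offset 22: 0xF0 = 11110000 → 4-byte char (#8). Advance 4.
Byte at offset 26: 0xE0 = 11100000 → 3-byte char (#9). Advance 3.
Byte at offset 29: 0xEC = 11101100 → 3-byte char (#10). Advance 3.
Byte at offset 32: 0xD1 = 11010001 → 2-byte char (#11). Advance 2.
Reached end at offset 34 after 11 code points.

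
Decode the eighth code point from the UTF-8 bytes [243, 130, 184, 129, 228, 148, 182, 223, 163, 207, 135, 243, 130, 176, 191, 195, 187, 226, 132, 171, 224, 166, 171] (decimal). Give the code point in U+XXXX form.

U+09AB

Offset 0: leading byte 0xF3 = 11110011 → 4-byte char #1 = F3 82 B8 81.
Offset 4: leading byte 0xE4 = 11100100 → 3-byte char #2 = E4 94 B6.
Offset 7: leading byte 0xDF = 11011111 → 2-byte char #3 = DF A3.
Offset 9: leading byte 0xCF = 11001111 → 2-byte char #4 = CF 87.
Offset 11: leading byte 0xF3 = 11110011 → 4-byte char #5 = F3 82 B0 BF.
Offset 15: leading byte 0xC3 = 11000011 → 2-byte char #6 = C3 BB.
Offset 17: leading byte 0xE2 = 11100010 → 3-byte char #7 = E2 84 AB.
Offset 20: leading byte 0xE0 = 11100000 → 3-byte char #8 = E0 A6 AB.
Leading byte 0xE0 = 11100000 matches 1110xxxx → 3-byte sequence.
Byte 1: 0xE0 = 11100000, payload 0000 (4 bits).
Byte 2: 0xA6 = 10100110 (10xxxxxx ✓), payload 100110.
Byte 3: 0xAB = 10101011 (10xxxxxx ✓), payload 101011.
Concatenate: 0000100110101011 = 0x9AB (16 bits → U+09AB).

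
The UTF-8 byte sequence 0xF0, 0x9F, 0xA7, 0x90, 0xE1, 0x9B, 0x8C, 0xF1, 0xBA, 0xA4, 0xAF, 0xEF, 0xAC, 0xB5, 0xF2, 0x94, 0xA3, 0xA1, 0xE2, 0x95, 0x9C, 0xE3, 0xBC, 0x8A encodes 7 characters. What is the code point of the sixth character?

U+255C

Offset 0: leading byte 0xF0 = 11110000 → 4-byte char #1 = F0 9F A7 90.
Offset 4: leading byte 0xE1 = 11100001 → 3-byte char #2 = E1 9B 8C.
Offset 7: leading byte 0xF1 = 11110001 → 4-byte char #3 = F1 BA A4 AF.
Offset 11: leading byte 0xEF = 11101111 → 3-byte char #4 = EF AC B5.
Offset 14: leading byte 0xF2 = 11110010 → 4-byte char #5 = F2 94 A3 A1.
Offset 18: leading byte 0xE2 = 11100010 → 3-byte char #6 = E2 95 9C.
Leading byte 0xE2 = 11100010 matches 1110xxxx → 3-byte sequence.
Byte 1: 0xE2 = 11100010, payload 0010 (4 bits).
Byte 2: 0x95 = 10010101 (10xxxxxx ✓), payload 010101.
Byte 3: 0x9C = 10011100 (10xxxxxx ✓), payload 011100.
Concatenate: 0010010101011100 = 0x255C (16 bits → U+255C).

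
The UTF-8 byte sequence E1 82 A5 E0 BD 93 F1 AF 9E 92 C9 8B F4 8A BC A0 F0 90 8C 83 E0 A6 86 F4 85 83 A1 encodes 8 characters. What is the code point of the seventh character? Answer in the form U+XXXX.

Offset 0: leading byte 0xE1 = 11100001 → 3-byte char #1 = E1 82 A5.
Offset 3: leading byte 0xE0 = 11100000 → 3-byte char #2 = E0 BD 93.
Offset 6: leading byte 0xF1 = 11110001 → 4-byte char #3 = F1 AF 9E 92.
Offset 10: leading byte 0xC9 = 11001001 → 2-byte char #4 = C9 8B.
Offset 12: leading byte 0xF4 = 11110100 → 4-byte char #5 = F4 8A BC A0.
Offset 16: leading byte 0xF0 = 11110000 → 4-byte char #6 = F0 90 8C 83.
Offset 20: leading byte 0xE0 = 11100000 → 3-byte char #7 = E0 A6 86.
Leading byte 0xE0 = 11100000 matches 1110xxxx → 3-byte sequence.
Byte 1: 0xE0 = 11100000, payload 0000 (4 bits).
Byte 2: 0xA6 = 10100110 (10xxxxxx ✓), payload 100110.
Byte 3: 0x86 = 10000110 (10xxxxxx ✓), payload 000110.
Concatenate: 0000100110000110 = 0x986 (16 bits → U+0986).

U+0986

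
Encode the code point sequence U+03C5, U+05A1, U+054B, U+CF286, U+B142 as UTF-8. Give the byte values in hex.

U+03C5: 2-byte form → CF 85.
U+05A1: 2-byte form → D6 A1.
U+054B: 2-byte form → D5 8B.
U+CF286: 4-byte form → F3 8F 8A 86.
U+B142: 3-byte form → EB 85 82.
Concatenated (13 bytes): CF 85 D6 A1 D5 8B F3 8F 8A 86 EB 85 82.

CF 85 D6 A1 D5 8B F3 8F 8A 86 EB 85 82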